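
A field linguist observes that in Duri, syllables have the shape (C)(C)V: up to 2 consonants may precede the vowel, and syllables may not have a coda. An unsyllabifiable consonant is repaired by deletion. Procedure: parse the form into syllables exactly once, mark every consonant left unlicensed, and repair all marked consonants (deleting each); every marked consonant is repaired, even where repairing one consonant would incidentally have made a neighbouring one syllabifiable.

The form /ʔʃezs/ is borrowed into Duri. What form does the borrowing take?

Syllabifying with onset maximization leaves /z/, /s/ stranded (no codas are permitted; onsets may contain at most 2 consonants).
Deletion applies to /z/, /s/.

ʔʃe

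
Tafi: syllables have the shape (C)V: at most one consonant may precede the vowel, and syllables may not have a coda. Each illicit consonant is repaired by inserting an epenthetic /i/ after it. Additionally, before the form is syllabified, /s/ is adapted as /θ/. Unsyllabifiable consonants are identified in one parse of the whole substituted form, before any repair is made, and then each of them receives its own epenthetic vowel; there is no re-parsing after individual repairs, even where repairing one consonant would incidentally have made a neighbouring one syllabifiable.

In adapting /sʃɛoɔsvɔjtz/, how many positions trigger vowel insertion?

After substitution the input is /θʃɛoɔθvɔjtz/.
The unsyllabifiable consonants are /θ/, /θ/, /j/, /t/, /z/; each receives one epenthetic vowel.

5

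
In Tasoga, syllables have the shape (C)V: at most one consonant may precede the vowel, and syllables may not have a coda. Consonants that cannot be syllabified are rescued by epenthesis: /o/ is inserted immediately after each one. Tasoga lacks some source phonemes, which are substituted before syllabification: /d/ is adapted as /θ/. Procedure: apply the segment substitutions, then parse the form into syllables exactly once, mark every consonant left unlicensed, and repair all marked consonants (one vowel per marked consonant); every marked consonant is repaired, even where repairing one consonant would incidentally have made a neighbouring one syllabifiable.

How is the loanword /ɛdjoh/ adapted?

ɛθojoho

Substitution: /d/ → /θ/, giving /ɛθjoh/.
Under (C)V, the unsyllabifiable consonants are /θ/, /h/ (no codas are permitted; onsets are limited to one consonant).
Each unlicensed consonant becomes the onset of a new syllable: /θ/ → /θo/, /h/ → /ho/.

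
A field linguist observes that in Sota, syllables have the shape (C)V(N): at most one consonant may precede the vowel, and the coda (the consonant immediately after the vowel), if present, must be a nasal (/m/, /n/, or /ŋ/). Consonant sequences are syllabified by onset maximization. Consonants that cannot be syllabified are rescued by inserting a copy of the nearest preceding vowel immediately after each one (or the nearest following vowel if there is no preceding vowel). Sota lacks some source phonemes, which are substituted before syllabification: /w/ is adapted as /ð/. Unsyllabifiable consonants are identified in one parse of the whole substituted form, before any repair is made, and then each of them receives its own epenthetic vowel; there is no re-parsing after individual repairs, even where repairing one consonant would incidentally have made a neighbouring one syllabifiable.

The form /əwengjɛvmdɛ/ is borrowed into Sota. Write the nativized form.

Substitution: /w/ → /ð/, giving /əðengjɛvmdɛ/.
The consonants /g/, /v/, /m/ cannot be parsed into a legal (C)V(N) syllable (only a nasal (/m/, /n/, or /ŋ/) is licensed in coda position; onsets are limited to one consonant).
Inserting the epenthetic vowel yields /g/ → /ge/, /v/ → /vɛ/, /m/ → /mɛ/.

əðengejɛvɛmɛdɛ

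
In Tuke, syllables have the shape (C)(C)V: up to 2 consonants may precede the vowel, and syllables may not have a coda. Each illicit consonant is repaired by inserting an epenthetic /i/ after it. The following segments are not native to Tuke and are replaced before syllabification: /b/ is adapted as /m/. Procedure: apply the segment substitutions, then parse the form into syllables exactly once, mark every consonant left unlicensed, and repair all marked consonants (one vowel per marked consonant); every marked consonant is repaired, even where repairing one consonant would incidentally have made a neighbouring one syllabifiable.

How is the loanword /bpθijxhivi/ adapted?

mipθijixhivi

Substitution: /b/ → /m/, giving /mpθijxhivi/.
The consonants /m/, /j/ cannot be parsed into a legal (C)(C)V syllable (no codas are permitted; onsets may contain at most 2 consonants).
Epenthesis after each stranded consonant: /m/ → /mi/, /j/ → /ji/.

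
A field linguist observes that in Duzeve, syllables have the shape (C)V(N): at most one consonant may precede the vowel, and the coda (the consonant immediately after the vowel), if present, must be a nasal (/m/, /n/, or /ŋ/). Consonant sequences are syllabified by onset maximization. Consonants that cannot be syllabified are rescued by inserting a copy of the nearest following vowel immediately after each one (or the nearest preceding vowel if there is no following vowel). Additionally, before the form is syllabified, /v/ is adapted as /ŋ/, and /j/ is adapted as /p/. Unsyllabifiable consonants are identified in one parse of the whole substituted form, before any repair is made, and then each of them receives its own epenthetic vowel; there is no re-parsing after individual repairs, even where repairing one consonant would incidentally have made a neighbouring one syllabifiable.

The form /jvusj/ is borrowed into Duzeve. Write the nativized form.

Substitution: /j/ → /p/, /v/ → /ŋ/, giving /pŋusp/.
Under (C)V(N), the unsyllabifiable consonants are /p/, /s/, /p/ (only a nasal (/m/, /n/, or /ŋ/) is licensed in coda position; onsets are limited to one consonant).
Each unlicensed consonant becomes the onset of a new syllable: /p/ → /pu/, /s/ → /su/, /p/ → /pu/.

puŋusupu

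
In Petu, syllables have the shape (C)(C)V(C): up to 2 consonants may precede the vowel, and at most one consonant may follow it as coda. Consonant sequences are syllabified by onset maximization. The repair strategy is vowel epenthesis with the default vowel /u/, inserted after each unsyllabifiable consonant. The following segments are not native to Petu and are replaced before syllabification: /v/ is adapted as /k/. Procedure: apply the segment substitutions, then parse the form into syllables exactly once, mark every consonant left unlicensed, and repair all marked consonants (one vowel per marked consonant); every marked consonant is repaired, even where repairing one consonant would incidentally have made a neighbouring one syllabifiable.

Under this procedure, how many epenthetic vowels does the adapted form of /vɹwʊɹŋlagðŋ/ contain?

After substitution the input is /kɹwʊɹŋlagðŋ/.
The unsyllabifiable consonants are /k/, /ð/, /ŋ/; each receives one epenthetic vowel.

3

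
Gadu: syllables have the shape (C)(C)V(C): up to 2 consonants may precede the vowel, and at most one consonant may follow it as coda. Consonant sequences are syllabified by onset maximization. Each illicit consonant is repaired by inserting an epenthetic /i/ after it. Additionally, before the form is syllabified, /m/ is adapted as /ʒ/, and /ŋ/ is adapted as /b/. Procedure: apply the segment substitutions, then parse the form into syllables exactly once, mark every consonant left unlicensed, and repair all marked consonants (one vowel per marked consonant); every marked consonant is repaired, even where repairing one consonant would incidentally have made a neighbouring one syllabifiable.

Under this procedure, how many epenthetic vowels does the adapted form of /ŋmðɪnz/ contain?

After substitution the input is /bʒðɪnz/.
The unsyllabifiable consonants are /b/, /z/; each receives one epenthetic vowel.

2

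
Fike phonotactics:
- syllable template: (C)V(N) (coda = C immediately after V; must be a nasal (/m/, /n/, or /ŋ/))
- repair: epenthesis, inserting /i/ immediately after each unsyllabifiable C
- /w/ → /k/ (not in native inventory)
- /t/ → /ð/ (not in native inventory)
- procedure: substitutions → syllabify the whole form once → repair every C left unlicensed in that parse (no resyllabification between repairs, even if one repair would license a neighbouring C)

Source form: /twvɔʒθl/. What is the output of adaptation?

ðikivɔʒiθili

Substitution: /t/ → /ð/, /w/ → /k/, giving /ðkvɔʒθl/.
Syllabifying with onset maximization leaves /ð/, /k/, /ʒ/, /θ/, /l/ stranded (only a nasal (/m/, /n/, or /ŋ/) is licensed in coda position; onsets are limited to one consonant).
Inserting the epenthetic vowel yields /ð/ → /ði/, /k/ → /ki/, /ʒ/ → /ʒi/, /θ/ → /θi/, /l/ → /li/.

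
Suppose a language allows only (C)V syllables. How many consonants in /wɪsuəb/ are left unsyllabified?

1

Syllabifying with onset maximization leaves /b/ stranded (no codas are permitted; onsets are limited to one consonant).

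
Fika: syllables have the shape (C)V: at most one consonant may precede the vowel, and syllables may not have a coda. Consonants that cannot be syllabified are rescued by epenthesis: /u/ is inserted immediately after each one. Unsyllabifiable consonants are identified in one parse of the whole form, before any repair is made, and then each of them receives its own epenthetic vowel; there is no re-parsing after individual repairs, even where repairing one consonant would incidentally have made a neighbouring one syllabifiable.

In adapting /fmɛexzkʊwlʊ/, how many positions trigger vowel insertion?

The unsyllabifiable consonants are /f/, /x/, /z/, /w/; each receives one epenthetic vowel.

4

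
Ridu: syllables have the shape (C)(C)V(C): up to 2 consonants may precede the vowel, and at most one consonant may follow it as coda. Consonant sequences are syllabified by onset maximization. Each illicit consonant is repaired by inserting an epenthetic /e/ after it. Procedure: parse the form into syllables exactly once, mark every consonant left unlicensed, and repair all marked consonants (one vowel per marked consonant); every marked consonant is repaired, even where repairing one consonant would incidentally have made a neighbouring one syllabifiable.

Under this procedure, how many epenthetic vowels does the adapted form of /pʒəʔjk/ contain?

2

The unsyllabifiable consonants are /j/, /k/; each receives one epenthetic vowel.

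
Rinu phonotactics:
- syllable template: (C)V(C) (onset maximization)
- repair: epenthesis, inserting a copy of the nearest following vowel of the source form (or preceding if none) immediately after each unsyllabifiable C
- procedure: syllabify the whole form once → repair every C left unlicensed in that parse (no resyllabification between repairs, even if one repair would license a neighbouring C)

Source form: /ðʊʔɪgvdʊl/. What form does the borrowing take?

ðʊʔɪgvʊdʊl

Under (C)V(C), the unsyllabifiable consonants are /v/ (at most one coda consonant is licensed; onsets are limited to one consonant).
Inserting the epenthetic vowel yields /v/ → /vʊ/.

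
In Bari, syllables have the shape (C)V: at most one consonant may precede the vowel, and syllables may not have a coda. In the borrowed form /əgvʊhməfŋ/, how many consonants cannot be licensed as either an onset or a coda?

4

Syllabifying with onset maximization leaves /g/, /h/, /f/, /ŋ/ stranded (no codas are permitted; onsets are limited to one consonant).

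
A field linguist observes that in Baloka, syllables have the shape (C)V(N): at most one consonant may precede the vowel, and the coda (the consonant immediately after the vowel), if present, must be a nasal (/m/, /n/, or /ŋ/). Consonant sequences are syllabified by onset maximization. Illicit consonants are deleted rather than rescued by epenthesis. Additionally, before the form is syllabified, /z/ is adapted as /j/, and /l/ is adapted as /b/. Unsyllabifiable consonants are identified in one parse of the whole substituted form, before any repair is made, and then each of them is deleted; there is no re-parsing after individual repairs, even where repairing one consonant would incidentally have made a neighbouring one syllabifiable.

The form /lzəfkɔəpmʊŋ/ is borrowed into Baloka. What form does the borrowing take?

jəkɔəmʊŋ

Substitution: /l/ → /b/, /z/ → /j/, giving /bjəfkɔəpmʊŋ/.
Syllabifying with onset maximization leaves /b/, /f/, /p/ stranded (only a nasal (/m/, /n/, or /ŋ/) is licensed in coda position; onsets are limited to one consonant).
Deletion applies to /b/, /f/, /p/.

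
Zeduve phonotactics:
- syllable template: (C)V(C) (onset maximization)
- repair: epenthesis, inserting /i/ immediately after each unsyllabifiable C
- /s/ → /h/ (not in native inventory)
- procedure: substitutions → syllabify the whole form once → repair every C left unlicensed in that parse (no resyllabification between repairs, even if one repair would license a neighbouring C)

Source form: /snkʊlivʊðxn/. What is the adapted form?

hinikʊlivʊðxini

Substitution: /s/ → /h/, giving /hnkʊlivʊðxn/.
Syllabifying with onset maximization leaves /h/, /n/, /x/, /n/ stranded (at most one coda consonant is licensed; onsets are limited to one consonant).
Each unlicensed consonant becomes the onset of a new syllable: /h/ → /hi/, /n/ → /ni/, /x/ → /xi/, /n/ → /ni/.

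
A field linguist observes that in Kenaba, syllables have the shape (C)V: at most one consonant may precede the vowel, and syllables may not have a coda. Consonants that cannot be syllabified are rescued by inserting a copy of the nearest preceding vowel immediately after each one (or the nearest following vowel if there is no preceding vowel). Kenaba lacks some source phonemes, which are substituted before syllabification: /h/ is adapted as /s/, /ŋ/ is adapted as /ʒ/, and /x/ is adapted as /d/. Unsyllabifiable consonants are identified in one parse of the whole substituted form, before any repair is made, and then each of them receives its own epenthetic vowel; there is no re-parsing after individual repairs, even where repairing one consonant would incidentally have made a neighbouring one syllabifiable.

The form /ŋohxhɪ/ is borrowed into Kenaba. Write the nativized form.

Substitution: /ŋ/ → /ʒ/, /h/ → /s/, /x/ → /d/, giving /ʒosdsɪ/.
Under (C)V, the unsyllabifiable consonants are /s/, /d/ (no codas are permitted; onsets are limited to one consonant).
Each unlicensed consonant becomes the onset of a new syllable: /s/ → /so/, /d/ → /do/.

ʒosodosɪ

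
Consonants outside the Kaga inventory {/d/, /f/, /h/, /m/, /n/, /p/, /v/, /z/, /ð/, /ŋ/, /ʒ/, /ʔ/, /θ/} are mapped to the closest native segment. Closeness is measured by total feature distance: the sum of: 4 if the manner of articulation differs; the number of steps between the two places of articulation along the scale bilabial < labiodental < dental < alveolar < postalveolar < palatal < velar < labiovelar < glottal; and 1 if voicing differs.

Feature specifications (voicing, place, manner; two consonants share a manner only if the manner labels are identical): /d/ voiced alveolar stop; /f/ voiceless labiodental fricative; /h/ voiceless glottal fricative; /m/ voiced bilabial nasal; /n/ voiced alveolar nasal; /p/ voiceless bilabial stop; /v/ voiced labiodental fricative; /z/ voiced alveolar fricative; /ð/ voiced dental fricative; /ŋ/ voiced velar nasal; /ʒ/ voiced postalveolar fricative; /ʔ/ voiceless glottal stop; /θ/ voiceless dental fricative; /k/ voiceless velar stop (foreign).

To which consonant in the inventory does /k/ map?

/ʔ/ is closest: same manner (stop), place distance 2 (velar→glottal), same voicing; total 2. Next closest is /d/ at distance 4.

ʔ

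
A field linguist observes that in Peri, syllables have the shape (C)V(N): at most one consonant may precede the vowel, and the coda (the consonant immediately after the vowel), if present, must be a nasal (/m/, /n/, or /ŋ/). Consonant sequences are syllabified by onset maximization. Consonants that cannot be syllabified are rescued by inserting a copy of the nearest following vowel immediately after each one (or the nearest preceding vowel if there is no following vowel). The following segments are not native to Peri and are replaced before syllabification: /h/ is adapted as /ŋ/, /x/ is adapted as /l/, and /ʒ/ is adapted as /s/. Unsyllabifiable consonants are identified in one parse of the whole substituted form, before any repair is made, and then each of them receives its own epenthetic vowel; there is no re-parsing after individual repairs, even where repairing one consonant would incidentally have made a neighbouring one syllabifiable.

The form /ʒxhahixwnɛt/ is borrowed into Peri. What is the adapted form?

Substitution: /ʒ/ → /s/, /x/ → /l/, /h/ → /ŋ/, giving /slŋaŋilwnɛt/.
Syllabifying with onset maximization leaves /s/, /l/, /l/, /w/, /t/ stranded (only a nasal (/m/, /n/, or /ŋ/) is licensed in coda position; onsets are limited to one consonant).
Each unlicensed consonant becomes the onset of a new syllable: /s/ → /sa/, /l/ → /la/, /l/ → /lɛ/, /w/ → /wɛ/, /t/ → /tɛ/.

salaŋaŋilɛwɛnɛtɛ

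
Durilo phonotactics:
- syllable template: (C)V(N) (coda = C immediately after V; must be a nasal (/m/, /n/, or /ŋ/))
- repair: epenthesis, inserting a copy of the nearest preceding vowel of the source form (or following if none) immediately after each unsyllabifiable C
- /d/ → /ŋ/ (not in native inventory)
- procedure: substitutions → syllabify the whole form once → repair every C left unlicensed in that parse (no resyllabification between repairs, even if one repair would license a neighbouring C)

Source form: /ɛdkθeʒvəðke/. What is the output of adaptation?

Substitution: /d/ → /ŋ/, giving /ɛŋkθeʒvəðke/.
Under (C)V(N), the unsyllabifiable consonants are /k/, /ʒ/, /ð/ (only a nasal (/m/, /n/, or /ŋ/) is licensed in coda position; onsets are limited to one consonant).
Epenthesis after each stranded consonant: /k/ → /kɛ/, /ʒ/ → /ʒe/, /ð/ → /ðə/.

ɛŋkɛθeʒevəðəke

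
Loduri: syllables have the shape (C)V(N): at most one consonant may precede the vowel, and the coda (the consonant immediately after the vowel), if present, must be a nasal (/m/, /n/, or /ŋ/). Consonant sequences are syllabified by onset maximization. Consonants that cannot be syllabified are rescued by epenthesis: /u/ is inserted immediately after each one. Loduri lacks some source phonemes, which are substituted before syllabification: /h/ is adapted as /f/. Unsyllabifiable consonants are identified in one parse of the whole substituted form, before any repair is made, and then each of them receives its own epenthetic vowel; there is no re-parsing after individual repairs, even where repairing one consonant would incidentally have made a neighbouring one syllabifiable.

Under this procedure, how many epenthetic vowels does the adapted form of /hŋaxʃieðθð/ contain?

After substitution the input is /fŋaxʃieðθð/.
The unsyllabifiable consonants are /f/, /x/, /ð/, /θ/, /ð/; each receives one epenthetic vowel.

5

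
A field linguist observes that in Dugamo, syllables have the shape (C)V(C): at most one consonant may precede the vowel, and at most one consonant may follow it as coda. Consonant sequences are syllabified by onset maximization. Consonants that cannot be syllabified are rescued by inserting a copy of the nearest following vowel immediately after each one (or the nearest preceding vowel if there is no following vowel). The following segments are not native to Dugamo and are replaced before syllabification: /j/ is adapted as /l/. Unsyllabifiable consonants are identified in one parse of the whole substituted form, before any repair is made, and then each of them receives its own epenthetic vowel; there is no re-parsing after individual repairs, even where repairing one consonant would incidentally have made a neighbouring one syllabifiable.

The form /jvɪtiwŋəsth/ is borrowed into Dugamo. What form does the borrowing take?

Substitution: /j/ → /l/, giving /lvɪtiwŋəsth/.
Under (C)V(C), the unsyllabifiable consonants are /l/, /t/, /h/ (at most one coda consonant is licensed; onsets are limited to one consonant).
Epenthesis after each stranded consonant: /l/ → /lɪ/, /t/ → /tə/, /h/ → /hə/.

lɪvɪtiwŋəstəhə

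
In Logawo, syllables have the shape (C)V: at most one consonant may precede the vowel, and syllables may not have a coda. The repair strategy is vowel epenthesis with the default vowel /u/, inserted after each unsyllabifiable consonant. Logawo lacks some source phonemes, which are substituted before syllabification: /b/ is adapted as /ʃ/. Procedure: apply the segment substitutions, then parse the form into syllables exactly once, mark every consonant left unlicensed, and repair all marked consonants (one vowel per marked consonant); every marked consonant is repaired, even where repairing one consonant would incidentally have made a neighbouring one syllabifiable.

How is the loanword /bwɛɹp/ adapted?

Substitution: /b/ → /ʃ/, giving /ʃwɛɹp/.
Syllabifying with onset maximization leaves /ʃ/, /ɹ/, /p/ stranded (no codas are permitted; onsets are limited to one consonant).
Each unlicensed consonant becomes the onset of a new syllable: /ʃ/ → /ʃu/, /ɹ/ → /ɹu/, /p/ → /pu/.

ʃuwɛɹupu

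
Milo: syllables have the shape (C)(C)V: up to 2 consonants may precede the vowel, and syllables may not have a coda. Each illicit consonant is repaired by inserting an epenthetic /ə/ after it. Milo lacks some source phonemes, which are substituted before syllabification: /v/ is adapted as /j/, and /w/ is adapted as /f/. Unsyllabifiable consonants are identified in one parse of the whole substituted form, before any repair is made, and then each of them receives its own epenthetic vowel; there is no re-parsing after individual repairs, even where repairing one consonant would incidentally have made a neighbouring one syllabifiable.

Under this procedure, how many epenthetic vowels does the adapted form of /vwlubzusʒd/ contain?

After substitution the input is /jflubzusʒd/.
The unsyllabifiable consonants are /j/, /s/, /ʒ/, /d/; each receives one epenthetic vowel.

4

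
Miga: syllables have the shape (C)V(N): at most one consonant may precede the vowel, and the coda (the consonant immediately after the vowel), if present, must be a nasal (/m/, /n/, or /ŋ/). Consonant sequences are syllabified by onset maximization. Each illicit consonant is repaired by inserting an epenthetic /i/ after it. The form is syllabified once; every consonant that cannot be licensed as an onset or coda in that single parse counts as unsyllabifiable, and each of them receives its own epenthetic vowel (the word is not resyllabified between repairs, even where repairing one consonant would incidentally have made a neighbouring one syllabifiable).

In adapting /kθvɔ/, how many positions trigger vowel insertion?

2

The unsyllabifiable consonants are /k/, /θ/; each receives one epenthetic vowel.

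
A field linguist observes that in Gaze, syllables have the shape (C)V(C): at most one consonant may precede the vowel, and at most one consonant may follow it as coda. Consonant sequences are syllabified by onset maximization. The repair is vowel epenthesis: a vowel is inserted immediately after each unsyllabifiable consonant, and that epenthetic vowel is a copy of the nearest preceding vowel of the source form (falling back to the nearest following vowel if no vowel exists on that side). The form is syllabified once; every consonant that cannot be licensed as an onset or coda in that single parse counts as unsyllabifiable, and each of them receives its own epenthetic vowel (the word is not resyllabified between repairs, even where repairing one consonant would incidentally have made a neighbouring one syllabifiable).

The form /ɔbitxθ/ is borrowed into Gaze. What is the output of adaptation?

Under (C)V(C), the unsyllabifiable consonants are /x/, /θ/ (at most one coda consonant is licensed; onsets are limited to one consonant).
Epenthesis after each stranded consonant: /x/ → /xi/, /θ/ → /θi/.

ɔbitxiθi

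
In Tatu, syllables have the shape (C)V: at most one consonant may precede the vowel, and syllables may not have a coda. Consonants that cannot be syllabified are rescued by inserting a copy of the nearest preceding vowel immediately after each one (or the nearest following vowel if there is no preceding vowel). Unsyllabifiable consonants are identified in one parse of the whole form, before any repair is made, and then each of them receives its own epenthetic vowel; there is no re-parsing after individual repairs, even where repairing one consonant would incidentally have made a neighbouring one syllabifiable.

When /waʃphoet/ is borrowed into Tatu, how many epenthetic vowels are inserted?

The unsyllabifiable consonants are /ʃ/, /p/, /t/; each receives one epenthetic vowel.

3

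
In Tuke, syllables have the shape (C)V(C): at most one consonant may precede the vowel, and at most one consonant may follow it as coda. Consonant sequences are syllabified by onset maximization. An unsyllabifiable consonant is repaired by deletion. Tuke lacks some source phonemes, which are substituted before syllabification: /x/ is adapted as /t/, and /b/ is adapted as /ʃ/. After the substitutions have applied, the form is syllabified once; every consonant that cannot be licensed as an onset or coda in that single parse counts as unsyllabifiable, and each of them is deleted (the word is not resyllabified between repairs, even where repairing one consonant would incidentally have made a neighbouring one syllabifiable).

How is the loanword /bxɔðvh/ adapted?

tɔð

Substitution: /b/ → /ʃ/, /x/ → /t/, giving /ʃtɔðvh/.
Under (C)V(C), the unsyllabifiable consonants are /ʃ/, /v/, /h/ (at most one coda consonant is licensed; onsets are limited to one consonant).
Each unlicensed consonant is deleted: /ʃ/, /v/, /h/.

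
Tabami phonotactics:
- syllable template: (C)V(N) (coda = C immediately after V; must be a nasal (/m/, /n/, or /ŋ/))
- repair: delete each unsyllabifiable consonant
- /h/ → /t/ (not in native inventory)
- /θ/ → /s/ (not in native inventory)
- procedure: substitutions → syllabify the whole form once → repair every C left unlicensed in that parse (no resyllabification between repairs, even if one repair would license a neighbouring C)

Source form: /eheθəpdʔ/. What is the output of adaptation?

Substitution: /h/ → /t/, /θ/ → /s/, giving /etesəpdʔ/.
The consonants /p/, /d/, /ʔ/ cannot be parsed into a legal (C)V(N) syllable (only a nasal (/m/, /n/, or /ŋ/) is licensed in coda position; onsets are limited to one consonant).
Each unlicensed consonant is deleted: /p/, /d/, /ʔ/.

etesə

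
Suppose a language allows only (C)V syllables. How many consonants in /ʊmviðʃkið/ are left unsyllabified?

4

Syllabifying with onset maximization leaves /m/, /ð/, /ʃ/, /ð/ stranded (no codas are permitted; onsets are limited to one consonant).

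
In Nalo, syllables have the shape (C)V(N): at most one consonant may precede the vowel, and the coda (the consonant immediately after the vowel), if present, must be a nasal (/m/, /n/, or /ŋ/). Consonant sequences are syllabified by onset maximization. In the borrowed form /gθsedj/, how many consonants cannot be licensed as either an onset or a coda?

Syllabifying with onset maximization leaves /g/, /θ/, /d/, /j/ stranded (only a nasal (/m/, /n/, or /ŋ/) is licensed in coda position; onsets are limited to one consonant).

4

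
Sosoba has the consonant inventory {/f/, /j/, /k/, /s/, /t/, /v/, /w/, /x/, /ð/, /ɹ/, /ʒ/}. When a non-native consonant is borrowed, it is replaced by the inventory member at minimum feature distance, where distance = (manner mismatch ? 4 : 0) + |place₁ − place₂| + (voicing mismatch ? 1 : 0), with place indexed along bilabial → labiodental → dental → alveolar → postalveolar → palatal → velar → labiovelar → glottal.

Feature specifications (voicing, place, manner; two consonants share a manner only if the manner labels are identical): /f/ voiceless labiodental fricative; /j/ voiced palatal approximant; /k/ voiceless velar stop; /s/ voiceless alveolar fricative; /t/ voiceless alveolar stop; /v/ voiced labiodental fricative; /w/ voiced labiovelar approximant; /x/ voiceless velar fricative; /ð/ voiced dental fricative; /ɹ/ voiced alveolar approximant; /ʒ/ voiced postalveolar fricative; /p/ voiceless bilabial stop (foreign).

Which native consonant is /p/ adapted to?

/t/ is closest: same manner (stop), place distance 3 (bilabial→alveolar), same voicing; total 3. Next closest is /f/ at distance 5.

t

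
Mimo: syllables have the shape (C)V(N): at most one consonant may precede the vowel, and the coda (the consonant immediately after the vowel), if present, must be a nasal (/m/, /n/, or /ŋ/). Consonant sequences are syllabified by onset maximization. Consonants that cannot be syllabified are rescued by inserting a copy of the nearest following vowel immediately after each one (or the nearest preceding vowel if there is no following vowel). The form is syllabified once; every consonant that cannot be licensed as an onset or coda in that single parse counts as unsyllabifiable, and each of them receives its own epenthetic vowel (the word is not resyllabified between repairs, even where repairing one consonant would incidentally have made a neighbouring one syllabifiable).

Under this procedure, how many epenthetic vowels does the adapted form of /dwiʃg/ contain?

The unsyllabifiable consonants are /d/, /ʃ/, /g/; each receives one epenthetic vowel.

3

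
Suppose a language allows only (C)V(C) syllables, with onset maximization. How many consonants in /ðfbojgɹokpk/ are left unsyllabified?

5

Syllabifying with onset maximization leaves /ð/, /f/, /g/, /p/, /k/ stranded (at most one coda consonant is licensed; onsets are limited to one consonant).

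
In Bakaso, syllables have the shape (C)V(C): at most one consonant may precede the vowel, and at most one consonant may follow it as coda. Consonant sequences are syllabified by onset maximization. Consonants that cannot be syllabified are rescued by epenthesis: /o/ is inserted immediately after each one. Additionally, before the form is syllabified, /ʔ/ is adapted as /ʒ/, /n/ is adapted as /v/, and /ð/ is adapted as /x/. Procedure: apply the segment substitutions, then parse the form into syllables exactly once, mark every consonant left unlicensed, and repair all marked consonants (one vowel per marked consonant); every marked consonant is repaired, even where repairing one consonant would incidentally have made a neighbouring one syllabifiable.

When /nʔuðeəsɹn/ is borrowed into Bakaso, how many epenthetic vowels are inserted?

After substitution the input is /vʒuxeəsɹv/.
The unsyllabifiable consonants are /v/, /ɹ/, /v/; each receives one epenthetic vowel.

3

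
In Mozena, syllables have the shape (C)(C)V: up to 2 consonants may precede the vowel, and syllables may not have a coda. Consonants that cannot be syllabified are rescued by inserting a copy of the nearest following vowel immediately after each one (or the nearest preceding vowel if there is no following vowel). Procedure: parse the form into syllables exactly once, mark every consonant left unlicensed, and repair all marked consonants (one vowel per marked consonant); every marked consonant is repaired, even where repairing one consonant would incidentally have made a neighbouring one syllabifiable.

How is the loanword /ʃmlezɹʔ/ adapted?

ʃemlezeɹeʔe

The consonants /ʃ/, /z/, /ɹ/, /ʔ/ cannot be parsed into a legal (C)(C)V syllable (no codas are permitted; onsets may contain at most 2 consonants).
Inserting the epenthetic vowel yields /ʃ/ → /ʃe/, /z/ → /ze/, /ɹ/ → /ɹe/, /ʔ/ → /ʔe/.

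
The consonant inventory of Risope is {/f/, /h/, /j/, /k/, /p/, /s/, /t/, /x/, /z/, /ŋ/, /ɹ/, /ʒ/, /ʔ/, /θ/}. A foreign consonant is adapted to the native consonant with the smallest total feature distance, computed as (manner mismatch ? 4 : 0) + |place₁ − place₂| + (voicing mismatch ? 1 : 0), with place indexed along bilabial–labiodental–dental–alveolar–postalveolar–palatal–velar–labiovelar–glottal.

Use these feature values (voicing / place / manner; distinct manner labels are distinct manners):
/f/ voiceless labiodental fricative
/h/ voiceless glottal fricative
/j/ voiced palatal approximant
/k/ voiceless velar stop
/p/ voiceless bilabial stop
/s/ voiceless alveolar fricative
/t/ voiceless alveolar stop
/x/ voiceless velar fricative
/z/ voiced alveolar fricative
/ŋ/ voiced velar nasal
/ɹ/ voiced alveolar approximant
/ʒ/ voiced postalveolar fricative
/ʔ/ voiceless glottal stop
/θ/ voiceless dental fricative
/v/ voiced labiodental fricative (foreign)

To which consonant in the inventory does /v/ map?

f

/f/ is closest: same manner (fricative), place distance 0 (labiodental→labiodental), voicing differs (+1); total 1. Next closest is /z/ at distance 2.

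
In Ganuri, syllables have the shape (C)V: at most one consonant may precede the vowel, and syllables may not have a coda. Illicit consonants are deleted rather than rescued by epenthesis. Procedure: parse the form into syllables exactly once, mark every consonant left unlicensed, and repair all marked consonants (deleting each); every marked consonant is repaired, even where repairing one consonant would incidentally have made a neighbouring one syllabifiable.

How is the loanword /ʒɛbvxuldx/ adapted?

Under (C)V, the unsyllabifiable consonants are /b/, /v/, /l/, /d/, /x/ (no codas are permitted; onsets are limited to one consonant).
Deleting the stranded consonants removes /b/, /v/, /l/, /d/, /x/.

ʒɛxu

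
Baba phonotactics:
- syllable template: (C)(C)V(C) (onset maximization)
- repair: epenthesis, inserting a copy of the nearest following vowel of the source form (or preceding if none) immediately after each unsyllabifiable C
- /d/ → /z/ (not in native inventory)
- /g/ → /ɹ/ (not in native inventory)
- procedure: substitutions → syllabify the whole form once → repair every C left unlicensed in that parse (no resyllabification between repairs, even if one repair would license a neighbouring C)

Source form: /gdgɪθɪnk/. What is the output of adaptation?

ɹɪzɹɪθɪnkɪ

Substitution: /g/ → /ɹ/, /d/ → /z/, giving /ɹzɹɪθɪnk/.
Under (C)(C)V(C), the unsyllabifiable consonants are /ɹ/, /k/ (at most one coda consonant is licensed; onsets may contain at most 2 consonants).
Inserting the epenthetic vowel yields /ɹ/ → /ɹɪ/, /k/ → /kɪ/.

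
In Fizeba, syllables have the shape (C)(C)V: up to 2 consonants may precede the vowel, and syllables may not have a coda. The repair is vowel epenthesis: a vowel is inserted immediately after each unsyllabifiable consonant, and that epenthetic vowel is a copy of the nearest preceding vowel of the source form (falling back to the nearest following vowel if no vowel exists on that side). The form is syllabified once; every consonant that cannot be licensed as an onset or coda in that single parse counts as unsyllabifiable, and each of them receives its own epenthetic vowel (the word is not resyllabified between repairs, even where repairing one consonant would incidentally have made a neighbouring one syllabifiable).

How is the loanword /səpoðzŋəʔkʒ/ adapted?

səpoðozŋəʔəkəʒə

The consonants /ð/, /ʔ/, /k/, /ʒ/ cannot be parsed into a legal (C)(C)V syllable (no codas are permitted; onsets may contain at most 2 consonants).
Epenthesis after each stranded consonant: /ð/ → /ðo/, /ʔ/ → /ʔə/, /k/ → /kə/, /ʒ/ → /ʒə/.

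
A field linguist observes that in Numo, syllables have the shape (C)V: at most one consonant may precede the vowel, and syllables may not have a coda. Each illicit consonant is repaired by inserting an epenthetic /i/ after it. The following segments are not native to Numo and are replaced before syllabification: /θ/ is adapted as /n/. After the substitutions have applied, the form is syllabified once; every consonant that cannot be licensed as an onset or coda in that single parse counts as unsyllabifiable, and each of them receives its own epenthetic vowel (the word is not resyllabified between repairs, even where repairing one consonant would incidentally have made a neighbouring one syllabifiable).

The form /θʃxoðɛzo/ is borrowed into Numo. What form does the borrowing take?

niʃixoðɛzo

Substitution: /θ/ → /n/, giving /nʃxoðɛzo/.
Syllabifying with onset maximization leaves /n/, /ʃ/ stranded (no codas are permitted; onsets are limited to one consonant).
Inserting the epenthetic vowel yields /n/ → /ni/, /ʃ/ → /ʃi/.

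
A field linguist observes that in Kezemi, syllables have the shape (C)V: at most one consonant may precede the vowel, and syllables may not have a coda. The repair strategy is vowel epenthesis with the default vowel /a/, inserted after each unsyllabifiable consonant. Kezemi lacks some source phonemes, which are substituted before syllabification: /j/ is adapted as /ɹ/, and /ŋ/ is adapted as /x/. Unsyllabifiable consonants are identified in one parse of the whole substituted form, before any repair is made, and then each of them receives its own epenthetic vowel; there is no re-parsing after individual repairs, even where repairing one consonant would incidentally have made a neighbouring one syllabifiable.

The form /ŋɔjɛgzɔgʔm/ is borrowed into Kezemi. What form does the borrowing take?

Substitution: /ŋ/ → /x/, /j/ → /ɹ/, giving /xɔɹɛgzɔgʔm/.
Syllabifying with onset maximization leaves /g/, /g/, /ʔ/, /m/ stranded (no codas are permitted; onsets are limited to one consonant).
Each unlicensed consonant becomes the onset of a new syllable: /g/ → /ga/, /g/ → /ga/, /ʔ/ → /ʔa/, /m/ → /ma/.

xɔɹɛgazɔgaʔama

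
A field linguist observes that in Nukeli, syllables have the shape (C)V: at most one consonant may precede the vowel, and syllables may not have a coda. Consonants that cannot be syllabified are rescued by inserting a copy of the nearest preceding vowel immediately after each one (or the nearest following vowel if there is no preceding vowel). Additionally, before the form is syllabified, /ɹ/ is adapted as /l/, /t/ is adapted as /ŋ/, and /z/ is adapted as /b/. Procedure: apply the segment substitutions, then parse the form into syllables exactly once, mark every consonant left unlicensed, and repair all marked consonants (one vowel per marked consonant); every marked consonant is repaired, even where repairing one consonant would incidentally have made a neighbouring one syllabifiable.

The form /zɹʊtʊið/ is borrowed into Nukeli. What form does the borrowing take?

Substitution: /z/ → /b/, /ɹ/ → /l/, /t/ → /ŋ/, giving /blʊŋʊið/.
Syllabifying with onset maximization leaves /b/, /ð/ stranded (no codas are permitted; onsets are limited to one consonant).
Inserting the epenthetic vowel yields /b/ → /bʊ/, /ð/ → /ði/.

bʊlʊŋʊiði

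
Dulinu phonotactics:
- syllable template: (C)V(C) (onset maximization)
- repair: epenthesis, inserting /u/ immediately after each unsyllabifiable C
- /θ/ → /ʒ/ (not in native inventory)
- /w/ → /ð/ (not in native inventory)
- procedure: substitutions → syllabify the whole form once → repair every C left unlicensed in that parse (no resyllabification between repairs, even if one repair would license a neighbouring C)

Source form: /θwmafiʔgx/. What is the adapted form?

ʒuðumafiʔguxu

Substitution: /θ/ → /ʒ/, /w/ → /ð/, giving /ʒðmafiʔgx/.
Under (C)V(C), the unsyllabifiable consonants are /ʒ/, /ð/, /g/, /x/ (at most one coda consonant is licensed; onsets are limited to one consonant).
Epenthesis after each stranded consonant: /ʒ/ → /ʒu/, /ð/ → /ðu/, /g/ → /gu/, /x/ → /xu/.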